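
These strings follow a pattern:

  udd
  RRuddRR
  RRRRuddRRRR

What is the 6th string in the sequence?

RRRRRRRRRRuddRRRRRRRRRR

s(k+1) = RR·s(k)·RR, so each term gains RR as a prefix and RR as a suffix.
From RRRRuddRRRR, 3 further steps: RRRRuddRRRR → RRRRRRuddRRRRRR → RRRRRRRRuddRRRRRRRR → (answer).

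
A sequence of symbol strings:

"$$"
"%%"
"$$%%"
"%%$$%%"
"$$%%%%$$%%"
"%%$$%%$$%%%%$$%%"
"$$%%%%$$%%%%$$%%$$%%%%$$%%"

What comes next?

%%$$%%$$%%%%$$%%$$%%%%$$%%%%$$%%$$%%%%$$%%

This is a Fibonacci-style word recurrence s(k) = s(k−2)·s(k−1): e.g. $$·%% = $$%%.
The next term joins %%$$%%$$%%%%$$%% and $$%%%%$$%%%%$$%%$$%%%%$$%%.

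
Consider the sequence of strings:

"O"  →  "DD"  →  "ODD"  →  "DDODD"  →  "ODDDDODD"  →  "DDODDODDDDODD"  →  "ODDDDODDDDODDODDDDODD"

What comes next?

From term 3 onward, concatenate the second-to-last term with the last: O·DD = ODD, DD·ODD = DDODD, …
The next term joins DDODDODDDDODD and ODDDDODDDDODDODDDDODD.

DDODDODDDDODDODDDDODDDDODDODDDDODD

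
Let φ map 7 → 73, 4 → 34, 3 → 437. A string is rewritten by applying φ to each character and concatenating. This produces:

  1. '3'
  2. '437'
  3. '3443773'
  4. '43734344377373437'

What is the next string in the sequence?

Applying the rule to each of the 17 symbols of 43734344377373437 gives the pieces 34 437 73 437 34 437 34 34 437 73 73 437 73 437 34 437 73, which concatenate to the answer.

34437734373443734344377373437734373443773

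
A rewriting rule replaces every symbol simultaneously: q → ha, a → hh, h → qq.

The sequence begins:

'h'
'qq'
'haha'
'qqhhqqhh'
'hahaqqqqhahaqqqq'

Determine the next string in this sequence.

qqhhqqhhhahahahaqqhhqqhhhahahaha

Applying the rule to each of the 16 symbols of hahaqqqqhahaqqqq gives the pieces qq hh qq hh ha ha ha ha qq hh qq hh ha ha ha ha, which concatenate to the answer.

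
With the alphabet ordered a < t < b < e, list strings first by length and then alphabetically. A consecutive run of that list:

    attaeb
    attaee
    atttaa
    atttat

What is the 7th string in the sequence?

Advancing 3 positions from atttat through atttat → atttab → atttae reaches term 7.

atttta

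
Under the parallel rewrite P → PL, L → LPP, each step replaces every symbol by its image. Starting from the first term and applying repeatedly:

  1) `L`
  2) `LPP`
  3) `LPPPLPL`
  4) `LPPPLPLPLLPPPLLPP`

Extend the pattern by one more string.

LPPPLPLPLLPPPLLPPPLLPPLPPPLPLPLLPPLPPPLPL

Applying the rule to each of the 17 symbols of LPPPLPLPLLPPPLLPP gives the pieces LPP PL PL PL LPP PL LPP PL LPP LPP PL PL PL LPP LPP PL PL, which concatenate to the answer.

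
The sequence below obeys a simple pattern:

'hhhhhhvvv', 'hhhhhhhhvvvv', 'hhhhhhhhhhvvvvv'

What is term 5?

Term n consists of 2n+2 h's, followed by n+1 v's, where the shown terms are n = 2, 3, 4.
For term 5, n = 6, so the run lengths are 14, 7.

hhhhhhhhhhhhhhvvvvvvv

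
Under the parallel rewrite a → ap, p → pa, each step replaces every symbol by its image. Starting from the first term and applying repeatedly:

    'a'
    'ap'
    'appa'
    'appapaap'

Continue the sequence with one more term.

Apply φ to appapaap symbol by symbol: a→ap, p→pa, p→pa, a→ap, p→pa, a→ap, a→ap, p→pa; joined: ap pa pa ap pa ap ap pa.

appapaappaapappa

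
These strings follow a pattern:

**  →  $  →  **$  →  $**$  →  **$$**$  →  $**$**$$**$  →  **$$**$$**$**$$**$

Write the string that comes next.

$**$**$$**$**$$**$$**$**$$**$

This is a Fibonacci-style word recurrence s(k) = s(k−2)·s(k−1): e.g. **·$ = **$.
Continuing: $**$**$$**$ · **$$**$$**$**$$**$ gives term 8.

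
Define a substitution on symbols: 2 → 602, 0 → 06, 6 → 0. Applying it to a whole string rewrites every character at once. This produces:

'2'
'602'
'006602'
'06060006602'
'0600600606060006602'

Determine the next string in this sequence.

06006060060600600600606060006602

Applying the rule to each of the 19 symbols of 0600600606060006602 gives the pieces 06 0 06 06 0 06 06 0 06 0 06 0 06 06 06 0 0 06 602, which concatenate to the answer.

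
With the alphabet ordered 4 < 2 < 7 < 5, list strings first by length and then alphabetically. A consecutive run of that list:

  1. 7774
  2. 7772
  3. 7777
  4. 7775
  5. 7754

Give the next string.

7752

Find the rightmost character of 7754 below 5, bump it to the next letter, and reset everything to its right to 4.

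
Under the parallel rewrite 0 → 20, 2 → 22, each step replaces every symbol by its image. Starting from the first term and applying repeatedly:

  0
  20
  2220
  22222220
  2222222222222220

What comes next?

φ(2222222222222220) expands symbol-by-symbol to 22 22 22 22 22 22 22 22 22 22 22 22 22 22 22 20; joining the 16 pieces gives the next term.

22222222222222222222222222222220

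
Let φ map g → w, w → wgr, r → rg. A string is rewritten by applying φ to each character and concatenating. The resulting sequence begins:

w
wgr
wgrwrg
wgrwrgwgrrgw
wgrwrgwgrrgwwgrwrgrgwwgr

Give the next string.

wgrwrgwgrrgwwgrwrgrgwwgrwgrwrgwgrrgwrgwwgrwgrwrg

Replace each of the 24 characters of wgrwrgwgrrgwwgrwrgrgwwgr in place — wgr w rg wgr rg w wgr w rg rg w wgr wgr w rg wgr rg w rg w wgr wgr w rg — and concatenate.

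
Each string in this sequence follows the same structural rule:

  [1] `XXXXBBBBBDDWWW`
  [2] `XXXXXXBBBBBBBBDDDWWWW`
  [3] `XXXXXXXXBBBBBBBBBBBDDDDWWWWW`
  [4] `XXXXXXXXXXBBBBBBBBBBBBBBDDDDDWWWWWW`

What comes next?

Each string has the form X^{2n} B^{3n-1} D^{n} W^{n+1}, where the shown terms are n = 2, 3, 4, 5.
At n = 6 the blocks have lengths 12, 17, 6, 7.

XXXXXXXXXXXXBBBBBBBBBBBBBBBBBDDDDDDWWWWWWW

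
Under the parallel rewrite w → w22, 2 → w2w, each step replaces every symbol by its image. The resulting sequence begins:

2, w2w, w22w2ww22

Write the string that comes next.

Apply φ to w22w2ww22 symbol by symbol: w→w22, 2→w2w, 2→w2w, w→w22, 2→w2w, w→w22, w→w22, 2→w2w, 2→w2w; joined: w22 w2w w2w w22 w2w w22 w22 w2w w2w.

w22w2ww2ww22w2ww22w22w2ww2w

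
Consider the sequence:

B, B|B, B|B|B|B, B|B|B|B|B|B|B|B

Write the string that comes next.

s(k+1) = s(k)·|·s(k) — each term doubles the last with '|' between the halves.
One more doubling of B|B|B|B|B|B|B|B gives the answer.

B|B|B|B|B|B|B|B|B|B|B|B|B|B|B|B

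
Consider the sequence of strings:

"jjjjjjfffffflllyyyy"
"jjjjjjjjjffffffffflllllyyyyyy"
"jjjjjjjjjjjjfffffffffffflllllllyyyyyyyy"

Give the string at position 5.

jjjjjjjjjjjjjjjjjjfffffffffffffffffflllllllllllyyyyyyyyyyyy

Reading off run lengths: j runs 6, 9, 12; f runs 6, 9, 12; l runs 3, 5, 7; y runs 4, 6, 8 — each is linear in n, where the shown terms are n = 2, 3, 4.
For term 5, n = 6, so the run lengths are 18, 18, 11, 12.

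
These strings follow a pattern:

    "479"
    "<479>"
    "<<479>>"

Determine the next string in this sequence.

s(k+1) = <·s(k)·>, so each term gains < as a prefix and > as a suffix.
Applying this once more to <<479>>:

<<<479>>>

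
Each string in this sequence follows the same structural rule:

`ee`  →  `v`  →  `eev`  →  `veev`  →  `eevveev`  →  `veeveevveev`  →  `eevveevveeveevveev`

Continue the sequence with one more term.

veeveevveeveevveevveeveevveev

From term 3 onward, concatenate the second-to-last term with the last: ee·v = eev, v·eev = veev, …
The next term joins veeveevveev and eevveevveeveevveev.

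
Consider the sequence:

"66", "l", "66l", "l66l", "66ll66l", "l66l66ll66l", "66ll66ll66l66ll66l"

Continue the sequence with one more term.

l66l66ll66l66ll66ll66l66ll66l

This is a Fibonacci-style word recurrence s(k) = s(k−2)·s(k−1): e.g. 66·l = 66l.
The next term joins l66l66ll66l and 66ll66ll66l66ll66l.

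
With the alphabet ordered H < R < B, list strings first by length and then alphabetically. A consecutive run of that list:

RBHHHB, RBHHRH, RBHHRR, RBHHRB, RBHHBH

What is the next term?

RBHHBR

Find the rightmost character of RBHHBH below B, bump it to the next letter, and reset everything to its right to H.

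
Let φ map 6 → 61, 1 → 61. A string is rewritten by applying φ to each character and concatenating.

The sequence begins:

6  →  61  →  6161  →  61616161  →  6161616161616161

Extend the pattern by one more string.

Replace each of the 16 characters of 6161616161616161 in place — 61 61 61 61 61 61 61 61 61 61 61 61 61 61 61 61 — and concatenate.

61616161616161616161616161616161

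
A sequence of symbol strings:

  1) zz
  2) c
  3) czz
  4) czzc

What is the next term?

From term 3 onward, concatenate the last term with the second-to-last: c·zz = czz, czz·c = czzc, …
The next term joins czzc and czz.

czzcczz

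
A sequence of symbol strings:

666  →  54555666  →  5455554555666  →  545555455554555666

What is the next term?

Every step adds 54555 at the front: s(k+1) = 54555·s(k).
One more step from 545555455554555666 gives the answer.

54555545555455554555666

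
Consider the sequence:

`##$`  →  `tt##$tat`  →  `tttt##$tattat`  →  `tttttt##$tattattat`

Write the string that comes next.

tttttttt##$tattattattat

Every step adds tt to the front and tat to the end of the previous string.
One more step from tttttt##$tattattat gives the answer.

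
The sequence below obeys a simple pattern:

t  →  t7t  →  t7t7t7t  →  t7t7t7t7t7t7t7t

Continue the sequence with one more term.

s(k+1) = s(k)·7·s(k) — each term doubles the last with '7' between the halves.
Doubling t7t7t7t7t7t7t7t with '7' between the halves:

t7t7t7t7t7t7t7t7t7t7t7t7t7t7t7t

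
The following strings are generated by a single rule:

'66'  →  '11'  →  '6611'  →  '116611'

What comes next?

This is a Fibonacci-style word recurrence s(k) = s(k−2)·s(k−1): e.g. 66·11 = 6611.
The next term joins 6611 and 116611.

6611116611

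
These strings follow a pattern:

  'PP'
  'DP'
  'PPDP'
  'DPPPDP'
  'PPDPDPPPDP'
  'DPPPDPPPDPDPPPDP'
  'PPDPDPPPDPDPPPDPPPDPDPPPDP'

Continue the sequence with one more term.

DPPPDPPPDPDPPPDPPPDPDPPPDPDPPPDPPPDPDPPPDP

This is a Fibonacci-style word recurrence s(k) = s(k−2)·s(k−1): e.g. PP·DP = PPDP.
So term 8 is DPPPDPPPDPDPPPDP·PPDPDPPPDPDPPPDPPPDPDPPPDP.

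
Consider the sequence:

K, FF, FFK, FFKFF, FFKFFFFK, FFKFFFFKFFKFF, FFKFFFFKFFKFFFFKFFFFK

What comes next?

From term 3 onward, concatenate the last term with the second-to-last: FF·K = FFK, FFK·FF = FFKFF, …
The next term joins FFKFFFFKFFKFFFFKFFFFK and FFKFFFFKFFKFF.

FFKFFFFKFFKFFFFKFFFFKFFKFFFFKFFKFF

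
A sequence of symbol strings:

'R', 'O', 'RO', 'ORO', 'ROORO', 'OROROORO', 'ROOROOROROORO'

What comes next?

OROROOROROOROOROROORO

From term 3 onward, concatenate the second-to-last term with the last: R·O = RO, O·RO = ORO, …
Continuing: OROROORO · ROOROOROROORO gives term 8.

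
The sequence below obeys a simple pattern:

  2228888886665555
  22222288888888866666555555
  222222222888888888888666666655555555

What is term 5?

Term n consists of 3n 2's, followed by 3n+3 8's, followed by 2n+1 6's, followed by 2n+2 5's (n = 1, 2, …).
At n = 5 the blocks have lengths 15, 18, 11, 12.

22222222222222288888888888888888866666666666555555555555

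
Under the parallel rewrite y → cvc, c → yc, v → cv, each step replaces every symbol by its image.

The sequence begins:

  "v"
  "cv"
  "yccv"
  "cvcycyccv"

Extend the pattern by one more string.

yccvyccvcyccvcycyccv

Rewriting each symbol of cvcycyccv: c→yc, v→cv, c→yc, y→cvc, c→yc, y→cvc, c→yc, c→yc, v→cv, which concatenates to yc cv yc cvc yc cvc yc yc cv.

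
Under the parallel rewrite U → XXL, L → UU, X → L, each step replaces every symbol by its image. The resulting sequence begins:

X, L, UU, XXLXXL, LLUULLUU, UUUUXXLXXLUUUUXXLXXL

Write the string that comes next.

Applying the rule to each of the 20 symbols of UUUUXXLXXLUUUUXXLXXL gives the pieces XXL XXL XXL XXL L L UU L L UU XXL XXL XXL XXL L L UU L L UU, which concatenate to the answer.

XXLXXLXXLXXLLLUULLUUXXLXXLXXLXXLLLUULLUU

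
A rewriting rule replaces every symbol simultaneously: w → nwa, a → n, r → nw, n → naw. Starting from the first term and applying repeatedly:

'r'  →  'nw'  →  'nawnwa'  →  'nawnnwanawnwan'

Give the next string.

nawnnwanawnawnwannawnnwanawnwannaw

φ(nawnnwanawnwan) expands symbol-by-symbol to naw n nwa naw naw nwa n naw n nwa naw nwa n naw; joining the 14 pieces gives the next term.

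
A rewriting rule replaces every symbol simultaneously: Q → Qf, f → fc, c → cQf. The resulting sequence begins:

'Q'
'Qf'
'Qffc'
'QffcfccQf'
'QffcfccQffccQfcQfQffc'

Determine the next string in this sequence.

QffcfccQffccQfcQfQffcfccQfcQfQffccQfQffcQffcfccQf

φ(QffcfccQffccQfcQfQffc) expands symbol-by-symbol to Qf fc fc cQf fc cQf cQf Qf fc fc cQf cQf Qf fc cQf Qf fc Qf fc fc cQf; joining the 21 pieces gives the next term.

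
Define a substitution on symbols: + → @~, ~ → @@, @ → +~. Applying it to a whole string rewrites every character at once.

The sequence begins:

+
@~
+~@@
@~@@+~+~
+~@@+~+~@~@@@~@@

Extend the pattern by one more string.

Rewriting the 16 symbols of +~@@+~+~@~@@@~@@ one by one yields @~ @@ +~ +~ @~ @@ @~ @@ +~ @@ +~ +~ +~ @@ +~ +~; concatenated:

@~@@+~+~@~@@@~@@+~@@+~+~+~@@+~+~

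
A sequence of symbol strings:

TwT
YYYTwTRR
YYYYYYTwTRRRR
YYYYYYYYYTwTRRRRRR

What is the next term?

YYYYYYYYYYYYTwTRRRRRRRR

Every step adds YYY to the front and RR to the end of the previous string.
One more step from YYYYYYYYYTwTRRRRRR gives the answer.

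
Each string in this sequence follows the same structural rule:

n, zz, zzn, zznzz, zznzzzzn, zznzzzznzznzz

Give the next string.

zznzzzznzznzzzznzzzzn

Each term (from the third on) is the previous term followed by the one before it: term 3 = zz·n = zzn.
The next term joins zznzzzznzznzz and zznzzzzn.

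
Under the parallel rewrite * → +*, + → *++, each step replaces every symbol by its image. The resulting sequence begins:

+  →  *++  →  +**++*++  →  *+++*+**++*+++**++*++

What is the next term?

Rewriting the 21 symbols of *+++*+**++*+++**++*++ one by one yields +* *++ *++ *++ +* *++ +* +* *++ *++ +* *++ *++ *++ +* +* *++ *++ +* *++ *++; concatenated:

+**++*++*+++**+++*+**++*+++**++*++*+++*+**++*+++**++*++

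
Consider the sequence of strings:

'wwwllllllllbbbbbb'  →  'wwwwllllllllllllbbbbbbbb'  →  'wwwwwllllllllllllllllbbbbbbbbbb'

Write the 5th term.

Each string has the form w^{n+1} l^{4n} b^{2n+2}, where the shown terms are n = 2, 3, 4.
For term 5, n = 6, so the run lengths are 7, 24, 14.

wwwwwwwllllllllllllllllllllllllbbbbbbbbbbbbbb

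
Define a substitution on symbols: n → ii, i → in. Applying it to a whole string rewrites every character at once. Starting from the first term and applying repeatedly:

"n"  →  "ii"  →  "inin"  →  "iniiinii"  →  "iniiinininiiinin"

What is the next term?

Replace each of the 16 characters of iniiinininiiinin in place — in ii in in in ii in ii in ii in in in ii in ii — and concatenate.

iniiinininiiiniiiniiinininiiinii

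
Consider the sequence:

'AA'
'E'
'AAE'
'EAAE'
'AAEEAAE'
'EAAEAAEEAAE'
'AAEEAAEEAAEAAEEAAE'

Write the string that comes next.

EAAEAAEEAAEAAEEAAEEAAEAAEEAAE

This is a Fibonacci-style word recurrence s(k) = s(k−2)·s(k−1): e.g. AA·E = AAE.
The next term joins EAAEAAEEAAE and AAEEAAEEAAEAAEEAAE.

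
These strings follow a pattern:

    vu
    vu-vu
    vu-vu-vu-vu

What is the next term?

s(k+1) = s(k)·-·s(k) — each term doubles the last with '-' between the halves.
Doubling vu-vu-vu-vu with '-' between the halves:

vu-vu-vu-vu-vu-vu-vu-vu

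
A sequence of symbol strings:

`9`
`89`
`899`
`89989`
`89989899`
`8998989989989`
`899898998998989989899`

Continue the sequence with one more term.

8998989989989899898998998989989989

This is a Fibonacci-style word recurrence s(k) = s(k−1)·s(k−2): e.g. 89·9 = 899.
So term 8 is 899898998998989989899·8998989989989.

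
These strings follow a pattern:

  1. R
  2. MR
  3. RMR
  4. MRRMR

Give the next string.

Each term (from the third on) is the two preceding terms concatenated in order: term 3 = R·MR = RMR.
So term 5 is RMR·MRRMR.

RMRMRRMR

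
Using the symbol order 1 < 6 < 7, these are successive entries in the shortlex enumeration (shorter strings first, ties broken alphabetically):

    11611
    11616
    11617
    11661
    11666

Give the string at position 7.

11671

Stepping forward 2 times from 11666: 11666 → 11667, then the target.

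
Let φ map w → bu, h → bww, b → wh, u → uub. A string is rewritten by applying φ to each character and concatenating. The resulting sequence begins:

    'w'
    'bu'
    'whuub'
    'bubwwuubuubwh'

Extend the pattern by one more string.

Applying the rule to each of the 13 symbols of bubwwuubuubwh gives the pieces wh uub wh bu bu uub uub wh uub uub wh bu bww, which concatenate to the answer.

whuubwhbubuuubuubwhuubuubwhbubww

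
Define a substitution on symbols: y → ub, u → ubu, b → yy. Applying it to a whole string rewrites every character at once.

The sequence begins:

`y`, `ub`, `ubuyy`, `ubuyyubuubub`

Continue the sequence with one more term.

Expanding ubuyyubuubub: u→ubu, b→yy, u→ubu, y→ub, y→ub, u→ubu, b→yy, u→ubu, u→ubu, b→yy, u→ubu, b→yy. Concatenated: ubu yy ubu ub ub ubu yy ubu ubu yy ubu yy.

ubuyyubuubububuyyubuubuyyubuyy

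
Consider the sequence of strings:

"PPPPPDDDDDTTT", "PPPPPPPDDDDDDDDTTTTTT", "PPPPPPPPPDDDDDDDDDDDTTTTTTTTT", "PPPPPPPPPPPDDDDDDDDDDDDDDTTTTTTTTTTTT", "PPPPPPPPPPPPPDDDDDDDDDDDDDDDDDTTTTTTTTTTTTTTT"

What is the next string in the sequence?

PPPPPPPPPPPPPPPDDDDDDDDDDDDDDDDDDDDTTTTTTTTTTTTTTTTTT

Each string has the form P^{2n+3} D^{3n+2} T^{3n} (n = 1, 2, …).
Setting n = 6 gives 15, 20, 18 characters in each block.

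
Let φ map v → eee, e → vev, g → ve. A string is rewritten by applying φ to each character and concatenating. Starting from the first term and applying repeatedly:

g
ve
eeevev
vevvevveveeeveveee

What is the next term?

Replace each of the 18 characters of vevvevveveeeveveee in place — eee vev eee eee vev eee eee vev eee vev vev vev eee vev eee vev vev vev — and concatenate.

eeeveveeeeeeveveeeeeeveveeevevvevveveeeveveeevevvevvev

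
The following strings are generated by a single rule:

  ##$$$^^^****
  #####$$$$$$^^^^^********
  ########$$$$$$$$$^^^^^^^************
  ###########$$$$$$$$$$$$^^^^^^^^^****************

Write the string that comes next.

Reading off run lengths: # runs 2, 5, 8, 11; $ runs 3, 6, 9, 12; ^ runs 3, 5, 7, 9; * runs 4, 8, 12, 16 — each is linear in n (n = 1, 2, …).
For the next term, n = 5, so the run lengths are 14, 15, 11, 20.

##############$$$$$$$$$$$$$$$^^^^^^^^^^^********************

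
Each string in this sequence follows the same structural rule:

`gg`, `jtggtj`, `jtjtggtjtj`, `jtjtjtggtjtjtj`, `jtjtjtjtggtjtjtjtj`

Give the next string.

s(k+1) = jt·s(k)·tj, so each term gains jt as a prefix and tj as a suffix.
So the next term is jt·jtjtjtjtggtjtjtjtj·tj.

jtjtjtjtjtggtjtjtjtjtj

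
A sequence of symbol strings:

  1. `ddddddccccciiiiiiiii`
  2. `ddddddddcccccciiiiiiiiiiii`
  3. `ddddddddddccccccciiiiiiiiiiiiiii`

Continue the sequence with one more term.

ddddddddddddcccccccciiiiiiiiiiiiiiiiii

The n-th term is 2n d's then n+2 c's then 3n i's, where the shown terms are n = 3, 4, 5.
Setting n = 6 gives 12, 8, 18 characters in each block.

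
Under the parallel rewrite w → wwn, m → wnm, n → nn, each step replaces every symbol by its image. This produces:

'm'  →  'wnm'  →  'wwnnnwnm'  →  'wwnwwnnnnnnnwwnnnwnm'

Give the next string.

wwnwwnnnwwnwwnnnnnnnnnnnnnnnwwnwwnnnnnnnwwnnnwnm

Replace each of the 20 characters of wwnwwnnnnnnnwwnnnwnm in place — wwn wwn nn wwn wwn nn nn nn nn nn nn nn wwn wwn nn nn nn wwn nn wnm — and concatenate.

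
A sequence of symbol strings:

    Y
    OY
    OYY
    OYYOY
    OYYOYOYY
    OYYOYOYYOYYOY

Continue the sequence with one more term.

This is a Fibonacci-style word recurrence s(k) = s(k−1)·s(k−2): e.g. OY·Y = OYY.
So term 7 is OYYOYOYYOYYOY·OYYOYOYY.

OYYOYOYYOYYOYOYYOYOYY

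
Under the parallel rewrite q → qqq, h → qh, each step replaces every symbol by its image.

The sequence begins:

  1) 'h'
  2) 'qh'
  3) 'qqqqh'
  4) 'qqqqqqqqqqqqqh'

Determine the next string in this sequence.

Rewriting the 14 symbols of qqqqqqqqqqqqqh one by one yields qqq qqq qqq qqq qqq qqq qqq qqq qqq qqq qqq qqq qqq qh; concatenated:

qqqqqqqqqqqqqqqqqqqqqqqqqqqqqqqqqqqqqqqqh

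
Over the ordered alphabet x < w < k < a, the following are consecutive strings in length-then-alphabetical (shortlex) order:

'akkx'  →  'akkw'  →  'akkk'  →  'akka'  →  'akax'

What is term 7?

akak

Continuing the enumeration 2 steps past akax: akax → akaw → (answer).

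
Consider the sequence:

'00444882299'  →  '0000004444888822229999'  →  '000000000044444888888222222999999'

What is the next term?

Each string has the form 0^{4n-2} 4^{n+2} 8^{2n} 2^{2n} 9^{2n} (n = 1, 2, …).
Setting n = 4 gives 14, 6, 8, 8, 8 characters in each block.

00000000000000444444888888882222222299999999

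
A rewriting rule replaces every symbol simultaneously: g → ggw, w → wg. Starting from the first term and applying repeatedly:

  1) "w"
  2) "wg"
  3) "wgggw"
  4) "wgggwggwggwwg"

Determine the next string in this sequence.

wgggwggwggwwgggwggwwgggwggwwgwgggw

Replace each of the 13 characters of wgggwggwggwwg in place — wg ggw ggw ggw wg ggw ggw wg ggw ggw wg wg ggw — and concatenate.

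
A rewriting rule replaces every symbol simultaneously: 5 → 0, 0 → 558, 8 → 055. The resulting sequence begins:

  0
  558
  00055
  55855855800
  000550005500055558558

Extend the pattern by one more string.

Applying the rule to each of the 21 symbols of 000550005500055558558 gives the pieces 558 558 558 0 0 558 558 558 0 0 558 558 558 0 0 0 0 055 0 0 055, which concatenate to the answer.

5585585580055855855800558558558000005500055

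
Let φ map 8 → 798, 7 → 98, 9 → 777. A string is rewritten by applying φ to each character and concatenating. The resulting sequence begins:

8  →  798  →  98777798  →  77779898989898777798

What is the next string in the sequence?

Rewriting the 20 symbols of 77779898989898777798 one by one yields 98 98 98 98 777 798 777 798 777 798 777 798 777 798 98 98 98 98 777 798; concatenated:

9898989877779877779877779877779877779898989898777798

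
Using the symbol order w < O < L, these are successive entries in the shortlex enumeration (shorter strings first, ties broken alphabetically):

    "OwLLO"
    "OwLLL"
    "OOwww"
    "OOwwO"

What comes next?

OOwwL

Treat OOwwO as a base-3 numeral over the given alphabet and add one, carrying through any trailing L's.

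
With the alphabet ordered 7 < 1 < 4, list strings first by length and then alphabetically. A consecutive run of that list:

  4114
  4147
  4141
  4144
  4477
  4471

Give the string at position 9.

4411

Continuing the enumeration 3 steps past 4471: 4471 → 4474 → 4417 → (answer).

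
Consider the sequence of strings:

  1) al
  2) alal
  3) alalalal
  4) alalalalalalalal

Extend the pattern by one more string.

alalalalalalalalalalalalalalalal

Each string is two copies of the previous one concatenated.
One more doubling of alalalalalalalal gives the answer.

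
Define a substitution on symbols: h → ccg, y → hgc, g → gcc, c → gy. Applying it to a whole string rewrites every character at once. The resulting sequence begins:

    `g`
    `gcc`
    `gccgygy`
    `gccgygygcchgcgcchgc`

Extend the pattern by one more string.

φ(gccgygygcchgcgcchgc) expands symbol-by-symbol to gcc gy gy gcc hgc gcc hgc gcc gy gy ccg gcc gy gcc gy gy ccg gcc gy; joining the 19 pieces gives the next term.

gccgygygcchgcgcchgcgccgygyccggccgygccgygyccggccgy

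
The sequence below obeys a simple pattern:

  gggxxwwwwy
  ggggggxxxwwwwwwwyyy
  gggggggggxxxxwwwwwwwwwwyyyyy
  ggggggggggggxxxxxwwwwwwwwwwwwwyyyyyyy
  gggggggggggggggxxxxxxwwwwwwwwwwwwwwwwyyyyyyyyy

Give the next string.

Each string has the form g^{3n} x^{n+1} w^{3n+1} y^{2n-1} (n = 1, 2, …).
At n = 6 the blocks have lengths 18, 7, 19, 11.

ggggggggggggggggggxxxxxxxwwwwwwwwwwwwwwwwwwwyyyyyyyyyyy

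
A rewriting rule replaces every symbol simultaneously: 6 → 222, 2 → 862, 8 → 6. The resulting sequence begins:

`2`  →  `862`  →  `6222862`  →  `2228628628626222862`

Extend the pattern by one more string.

8628628626222862622286262228622228628628626222862

φ(2228628628626222862) expands symbol-by-symbol to 862 862 862 6 222 862 6 222 862 6 222 862 222 862 862 862 6 222 862; joining the 19 pieces gives the next term.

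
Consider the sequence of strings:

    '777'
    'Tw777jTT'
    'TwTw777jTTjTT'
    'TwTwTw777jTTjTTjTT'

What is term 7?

Each term wraps the previous one in Tw on the left and jTT on the right.
From TwTwTw777jTTjTTjTT, 3 further steps: TwTwTw777jTTjTTjTT → TwTwTwTw777jTTjTTjTTjTT → TwTwTwTwTw777jTTjTTjTTjTTjTT → (answer).

TwTwTwTwTwTw777jTTjTTjTTjTTjTTjTT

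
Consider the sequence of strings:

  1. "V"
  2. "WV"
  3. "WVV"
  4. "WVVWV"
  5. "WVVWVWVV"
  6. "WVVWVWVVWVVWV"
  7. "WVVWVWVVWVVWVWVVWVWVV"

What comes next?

WVVWVWVVWVVWVWVVWVWVVWVVWVWVVWVVWV

This is a Fibonacci-style word recurrence s(k) = s(k−1)·s(k−2): e.g. WV·V = WVV.
So term 8 is WVVWVWVVWVVWVWVVWVWVV·WVVWVWVVWVVWV.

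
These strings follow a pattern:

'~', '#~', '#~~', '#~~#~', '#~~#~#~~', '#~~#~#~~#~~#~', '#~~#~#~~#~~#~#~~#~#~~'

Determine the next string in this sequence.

This is a Fibonacci-style word recurrence s(k) = s(k−1)·s(k−2): e.g. #~·~ = #~~.
So term 8 is #~~#~#~~#~~#~#~~#~#~~·#~~#~#~~#~~#~.

#~~#~#~~#~~#~#~~#~#~~#~~#~#~~#~~#~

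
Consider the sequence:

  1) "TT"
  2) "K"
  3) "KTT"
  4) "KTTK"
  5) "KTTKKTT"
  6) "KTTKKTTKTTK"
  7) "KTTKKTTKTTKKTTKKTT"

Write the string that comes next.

KTTKKTTKTTKKTTKKTTKTTKKTTKTTK

From term 3 onward, concatenate the last term with the second-to-last: K·TT = KTT, KTT·K = KTTK, …
So term 8 is KTTKKTTKTTKKTTKKTT·KTTKKTTKTTK.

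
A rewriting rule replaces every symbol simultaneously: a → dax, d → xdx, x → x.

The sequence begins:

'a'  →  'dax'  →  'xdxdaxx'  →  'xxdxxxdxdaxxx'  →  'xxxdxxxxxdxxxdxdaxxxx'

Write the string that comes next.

xxxxdxxxxxxxdxxxxxdxxxdxdaxxxxx

Replace each of the 21 characters of xxxdxxxxxdxxxdxdaxxxx in place — x x x xdx x x x x x xdx x x x xdx x xdx dax x x x x — and concatenate.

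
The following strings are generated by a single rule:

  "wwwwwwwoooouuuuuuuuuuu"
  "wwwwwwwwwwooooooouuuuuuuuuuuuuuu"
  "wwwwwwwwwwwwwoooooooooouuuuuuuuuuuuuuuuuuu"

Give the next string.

Term n consists of 3n+1 w's, followed by 3n-2 o's, followed by 4n+3 u's, where the shown terms are n = 2, 3, 4.
At n = 5 the blocks have lengths 16, 13, 23.

wwwwwwwwwwwwwwwwooooooooooooouuuuuuuuuuuuuuuuuuuuuuu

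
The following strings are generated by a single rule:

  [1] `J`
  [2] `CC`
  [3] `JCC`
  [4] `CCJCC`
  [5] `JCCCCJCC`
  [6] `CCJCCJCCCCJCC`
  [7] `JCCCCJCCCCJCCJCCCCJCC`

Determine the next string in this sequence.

CCJCCJCCCCJCCJCCCCJCCCCJCCJCCCCJCC

This is a Fibonacci-style word recurrence s(k) = s(k−2)·s(k−1): e.g. J·CC = JCC.
So term 8 is CCJCCJCCCCJCC·JCCCCJCCCCJCCJCCCCJCC.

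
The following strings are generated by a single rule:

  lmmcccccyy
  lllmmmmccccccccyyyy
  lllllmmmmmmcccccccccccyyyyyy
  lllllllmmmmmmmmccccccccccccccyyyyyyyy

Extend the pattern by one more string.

Each string has the form l^{2n-1} m^{2n} c^{3n+2} y^{2n} (n = 1, 2, …).
At n = 5 the blocks have lengths 9, 10, 17, 10.

lllllllllmmmmmmmmmmcccccccccccccccccyyyyyyyyyy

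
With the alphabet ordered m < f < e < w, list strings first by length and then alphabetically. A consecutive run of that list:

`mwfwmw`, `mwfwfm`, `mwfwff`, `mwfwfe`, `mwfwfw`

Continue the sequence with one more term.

The successor of mwfwfw increments the rightmost position that isn't already w and resets every position after it to m.

mwfwem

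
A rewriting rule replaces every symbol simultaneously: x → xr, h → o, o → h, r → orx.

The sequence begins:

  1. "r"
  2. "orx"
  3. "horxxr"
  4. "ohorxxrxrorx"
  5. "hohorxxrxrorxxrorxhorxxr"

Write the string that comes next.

ohohorxxrxrorxxrorxhorxxrxrorxhorxxrohorxxrxrorx

Replace each of the 24 characters of hohorxxrxrorxxrorxhorxxr in place — o h o h orx xr xr orx xr orx h orx xr xr orx h orx xr o h orx xr xr orx — and concatenate.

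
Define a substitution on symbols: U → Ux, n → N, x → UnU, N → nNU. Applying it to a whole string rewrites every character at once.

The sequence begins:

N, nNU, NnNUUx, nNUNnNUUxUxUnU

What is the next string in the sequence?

NnNUUxnNUNnNUUxUxUnUUxUnUUxNUx

Applying the rule to each of the 14 symbols of nNUNnNUUxUxUnU gives the pieces N nNU Ux nNU N nNU Ux Ux UnU Ux UnU Ux N Ux, which concatenate to the answer.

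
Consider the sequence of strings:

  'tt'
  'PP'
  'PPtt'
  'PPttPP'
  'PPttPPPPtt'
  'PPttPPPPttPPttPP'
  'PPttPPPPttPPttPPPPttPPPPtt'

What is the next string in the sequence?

Each term (from the third on) is the previous term followed by the one before it: term 3 = PP·tt = PPtt.
The next term joins PPttPPPPttPPttPPPPttPPPPtt and PPttPPPPttPPttPP.

PPttPPPPttPPttPPPPttPPPPttPPttPPPPttPPttPP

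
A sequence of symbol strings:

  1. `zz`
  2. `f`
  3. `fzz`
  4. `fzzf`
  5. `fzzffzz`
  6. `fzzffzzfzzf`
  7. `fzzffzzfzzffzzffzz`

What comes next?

fzzffzzfzzffzzffzzfzzffzzfzzf

From term 3 onward, concatenate the last term with the second-to-last: f·zz = fzz, fzz·f = fzzf, …
The next term joins fzzffzzfzzffzzffzz and fzzffzzfzzf.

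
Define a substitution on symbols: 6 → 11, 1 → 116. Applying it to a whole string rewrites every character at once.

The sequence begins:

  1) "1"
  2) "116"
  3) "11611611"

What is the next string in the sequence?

Expanding 11611611: 1→116, 1→116, 6→11, 1→116, 1→116, 6→11, 1→116, 1→116. Concatenated: 116 116 11 116 116 11 116 116.

1161161111611611116116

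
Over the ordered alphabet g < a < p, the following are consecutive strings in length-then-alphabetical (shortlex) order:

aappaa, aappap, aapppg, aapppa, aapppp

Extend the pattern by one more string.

Find the rightmost character of aapppp below p, bump it to the next letter, and reset everything to its right to g.

apgggg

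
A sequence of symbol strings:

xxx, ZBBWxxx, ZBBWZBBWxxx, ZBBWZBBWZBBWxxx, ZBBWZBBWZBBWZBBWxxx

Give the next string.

Each term is the previous one with ZBBW prepended.
Applying this once more to ZBBWZBBWZBBWZBBWxxx:

ZBBWZBBWZBBWZBBWZBBWxxx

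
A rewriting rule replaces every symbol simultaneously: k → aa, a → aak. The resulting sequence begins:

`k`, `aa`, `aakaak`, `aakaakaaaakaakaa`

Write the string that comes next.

aakaakaaaakaakaaaakaakaakaakaaaakaakaaaakaak

Replace each of the 16 characters of aakaakaaaakaakaa in place — aak aak aa aak aak aa aak aak aak aak aa aak aak aa aak aak — and concatenate.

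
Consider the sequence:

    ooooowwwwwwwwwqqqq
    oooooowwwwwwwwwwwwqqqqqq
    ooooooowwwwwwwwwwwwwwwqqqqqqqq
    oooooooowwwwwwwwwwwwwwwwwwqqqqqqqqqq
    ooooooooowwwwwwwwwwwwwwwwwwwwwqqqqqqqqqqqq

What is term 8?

Term n consists of n+3 o's, followed by 3n+3 w's, followed by 2n q's, where the shown terms are n = 2, 3, 4, 5, 6.
For term 8, n = 9, so the run lengths are 12, 30, 18.

oooooooooooowwwwwwwwwwwwwwwwwwwwwwwwwwwwwwqqqqqqqqqqqqqqqqqq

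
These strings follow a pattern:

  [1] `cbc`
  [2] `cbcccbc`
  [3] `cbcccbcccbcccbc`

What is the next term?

cbcccbcccbcccbcccbcccbcccbcccbc

Each string is two copies of the previous one joined by 'c'.
So the next term is two copies of cbcccbcccbcccbc with 'c' between the halves.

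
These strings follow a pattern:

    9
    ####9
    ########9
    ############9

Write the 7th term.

Each term is the previous one with #### prepended.
From ############9, 3 further steps: ############9 → ################9 → ####################9 → (answer).

########################9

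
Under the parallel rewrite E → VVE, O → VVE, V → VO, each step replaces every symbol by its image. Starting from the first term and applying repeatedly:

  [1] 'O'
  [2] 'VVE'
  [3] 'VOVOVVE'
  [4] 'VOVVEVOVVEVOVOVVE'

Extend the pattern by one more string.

φ(VOVVEVOVVEVOVOVVE) expands symbol-by-symbol to VO VVE VO VO VVE VO VVE VO VO VVE VO VVE VO VVE VO VO VVE; joining the 17 pieces gives the next term.

VOVVEVOVOVVEVOVVEVOVOVVEVOVVEVOVVEVOVOVVE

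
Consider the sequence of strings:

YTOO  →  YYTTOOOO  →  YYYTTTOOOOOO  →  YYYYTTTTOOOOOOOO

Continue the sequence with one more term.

YYYYYTTTTTOOOOOOOOOO

Reading off run lengths: Y runs 1, 2, 3, 4; T runs 1, 2, 3, 4; O runs 2, 4, 6, 8 — each is linear in n (n = 1, 2, …).
At n = 5 the blocks have lengths 5, 5, 10.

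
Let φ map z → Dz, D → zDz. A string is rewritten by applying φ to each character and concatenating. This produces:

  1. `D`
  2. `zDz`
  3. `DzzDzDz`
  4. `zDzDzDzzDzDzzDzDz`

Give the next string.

DzzDzDzzDzDzzDzDzDzzDzDzzDzDzDzzDzDzzDzDz

φ(zDzDzDzzDzDzzDzDz) expands symbol-by-symbol to Dz zDz Dz zDz Dz zDz Dz Dz zDz Dz zDz Dz Dz zDz Dz zDz Dz; joining the 17 pieces gives the next term.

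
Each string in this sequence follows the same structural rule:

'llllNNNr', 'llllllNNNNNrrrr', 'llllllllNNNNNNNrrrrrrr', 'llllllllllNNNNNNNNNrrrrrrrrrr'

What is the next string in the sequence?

llllllllllllNNNNNNNNNNNrrrrrrrrrrrrr

Term n consists of 2n+2 l's, followed by 2n+1 N's, followed by 3n-2 r's (n = 1, 2, …).
Setting n = 5 gives 12, 11, 13 characters in each block.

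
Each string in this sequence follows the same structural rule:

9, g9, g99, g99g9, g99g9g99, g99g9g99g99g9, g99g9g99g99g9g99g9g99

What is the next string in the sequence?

g99g9g99g99g9g99g9g99g99g9g99g99g9

This is a Fibonacci-style word recurrence s(k) = s(k−1)·s(k−2): e.g. g9·9 = g99.
The next term joins g99g9g99g99g9g99g9g99 and g99g9g99g99g9.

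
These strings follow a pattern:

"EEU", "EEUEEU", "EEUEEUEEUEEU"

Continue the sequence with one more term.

EEUEEUEEUEEUEEUEEUEEUEEU

s(k+1) = s(k)·s(k) — each term doubles the last.
So the next term is two copies of EEUEEUEEUEEU.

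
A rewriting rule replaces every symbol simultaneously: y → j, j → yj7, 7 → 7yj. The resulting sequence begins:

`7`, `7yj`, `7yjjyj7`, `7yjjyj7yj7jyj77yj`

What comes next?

7yjjyj7yj7jyj77yjjyj77yjyj7jyj77yj7yjjyj7

Replace each of the 17 characters of 7yjjyj7yj7jyj77yj in place — 7yj j yj7 yj7 j yj7 7yj j yj7 7yj yj7 j yj7 7yj 7yj j yj7 — and concatenate.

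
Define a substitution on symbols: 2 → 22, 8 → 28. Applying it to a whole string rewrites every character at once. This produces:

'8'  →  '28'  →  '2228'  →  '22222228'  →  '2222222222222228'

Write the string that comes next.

22222222222222222222222222222228

Applying the rule to each of the 16 symbols of 2222222222222228 gives the pieces 22 22 22 22 22 22 22 22 22 22 22 22 22 22 22 28, which concatenate to the answer.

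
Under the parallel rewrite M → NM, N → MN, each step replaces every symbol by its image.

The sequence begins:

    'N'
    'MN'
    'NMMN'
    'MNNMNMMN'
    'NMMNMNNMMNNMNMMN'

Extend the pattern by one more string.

Applying the rule to each of the 16 symbols of NMMNMNNMMNNMNMMN gives the pieces MN NM NM MN NM MN MN NM NM MN MN NM MN NM NM MN, which concatenate to the answer.

MNNMNMMNNMMNMNNMNMMNMNNMMNNMNMMN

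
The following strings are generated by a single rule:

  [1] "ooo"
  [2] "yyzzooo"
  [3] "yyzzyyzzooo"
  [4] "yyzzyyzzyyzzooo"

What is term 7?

Every step adds yyzz at the front: s(k+1) = yyzz·s(k).
From yyzzyyzzyyzzooo, 3 further steps: yyzzyyzzyyzzooo → yyzzyyzzyyzzyyzzooo → yyzzyyzzyyzzyyzzyyzzooo → (answer).

yyzzyyzzyyzzyyzzyyzzyyzzooo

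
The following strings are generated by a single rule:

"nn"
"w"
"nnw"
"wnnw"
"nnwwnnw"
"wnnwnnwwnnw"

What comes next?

Each term (from the third on) is the two preceding terms concatenated in order: term 3 = nn·w = nnw.
Continuing: nnwwnnw · wnnwnnwwnnw gives term 7.

nnwwnnwwnnwnnwwnnw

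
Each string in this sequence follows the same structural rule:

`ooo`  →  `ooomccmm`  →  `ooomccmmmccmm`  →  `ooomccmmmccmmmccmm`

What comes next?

ooomccmmmccmmmccmmmccmm

Each term is the previous one with mccmm appended.
One more step from ooomccmmmccmmmccmm gives the answer.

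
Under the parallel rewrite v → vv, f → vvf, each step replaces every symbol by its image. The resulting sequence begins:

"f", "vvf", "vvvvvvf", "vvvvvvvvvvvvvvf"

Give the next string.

vvvvvvvvvvvvvvvvvvvvvvvvvvvvvvf

Replace each of the 15 characters of vvvvvvvvvvvvvvf in place — vv vv vv vv vv vv vv vv vv vv vv vv vv vv vvf — and concatenate.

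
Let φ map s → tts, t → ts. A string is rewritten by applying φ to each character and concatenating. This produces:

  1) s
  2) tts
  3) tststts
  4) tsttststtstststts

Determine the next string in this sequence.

Replace each of the 17 characters of tsttststtstststts in place — ts tts ts ts tts ts tts ts ts tts ts tts ts tts ts ts tts — and concatenate.

tsttstststtststtstststtststtststtstststts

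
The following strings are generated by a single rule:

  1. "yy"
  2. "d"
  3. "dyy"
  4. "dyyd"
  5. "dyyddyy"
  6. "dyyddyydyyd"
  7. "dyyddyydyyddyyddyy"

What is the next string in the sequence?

This is a Fibonacci-style word recurrence s(k) = s(k−1)·s(k−2): e.g. d·yy = dyy.
So term 8 is dyyddyydyyddyyddyy·dyyddyydyyd.

dyyddyydyyddyyddyydyyddyydyyd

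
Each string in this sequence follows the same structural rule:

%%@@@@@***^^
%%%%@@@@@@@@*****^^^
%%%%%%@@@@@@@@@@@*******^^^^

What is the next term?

Term n consists of 2n %'s, followed by 3n+2 @'s, followed by 2n+1 *'s, followed by n+1 ^'s (n = 1, 2, …).
At n = 4 the blocks have lengths 8, 14, 9, 5.

%%%%%%%%@@@@@@@@@@@@@@*********^^^^^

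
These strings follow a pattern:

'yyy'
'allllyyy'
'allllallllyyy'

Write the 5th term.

allllallllallllallllyyy

Each term is the previous one with allll prepended.
From allllallllyyy, 2 further steps: allllallllyyy → allllallllallllyyy → (answer).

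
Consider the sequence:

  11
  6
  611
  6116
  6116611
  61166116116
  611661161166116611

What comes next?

Each term (from the third on) is the previous term followed by the one before it: term 3 = 6·11 = 611.
The next term joins 611661161166116611 and 61166116116.

61166116116611661161166116116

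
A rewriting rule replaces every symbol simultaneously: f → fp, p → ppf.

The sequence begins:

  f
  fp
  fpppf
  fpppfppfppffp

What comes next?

φ(fpppfppfppffp) expands symbol-by-symbol to fp ppf ppf ppf fp ppf ppf fp ppf ppf fp fp ppf; joining the 13 pieces gives the next term.

fpppfppfppffpppfppffpppfppffpfpppf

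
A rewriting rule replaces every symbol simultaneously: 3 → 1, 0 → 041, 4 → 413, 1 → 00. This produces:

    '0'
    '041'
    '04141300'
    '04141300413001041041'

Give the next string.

04141300413001041041413001041041000414130004141300

Replace each of the 20 characters of 04141300413001041041 in place — 041 413 00 413 00 1 041 041 413 00 1 041 041 00 041 413 00 041 413 00 — and concatenate.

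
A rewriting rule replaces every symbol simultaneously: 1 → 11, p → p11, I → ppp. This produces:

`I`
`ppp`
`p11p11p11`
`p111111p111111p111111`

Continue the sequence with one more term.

p11111111111111p11111111111111p11111111111111

Applying the rule to each of the 21 symbols of p111111p111111p111111 gives the pieces p11 11 11 11 11 11 11 p11 11 11 11 11 11 11 p11 11 11 11 11 11 11, which concatenate to the answer.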